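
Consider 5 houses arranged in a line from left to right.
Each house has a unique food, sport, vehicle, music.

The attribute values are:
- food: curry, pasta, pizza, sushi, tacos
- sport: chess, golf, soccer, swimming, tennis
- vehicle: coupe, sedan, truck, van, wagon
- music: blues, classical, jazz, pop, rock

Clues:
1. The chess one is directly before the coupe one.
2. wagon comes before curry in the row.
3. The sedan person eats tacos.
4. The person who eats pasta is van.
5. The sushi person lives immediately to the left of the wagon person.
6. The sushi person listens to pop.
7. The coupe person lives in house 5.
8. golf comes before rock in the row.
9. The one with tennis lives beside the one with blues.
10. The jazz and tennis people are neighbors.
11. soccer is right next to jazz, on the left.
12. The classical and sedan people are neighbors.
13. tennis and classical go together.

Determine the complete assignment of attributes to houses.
Solution:

House | Food | Sport | Vehicle | Music
--------------------------------------
  1   | sushi | soccer | truck | pop
  2   | pizza | golf | wagon | jazz
  3   | pasta | tennis | van | classical
  4   | tacos | chess | sedan | blues
  5   | curry | swimming | coupe | rock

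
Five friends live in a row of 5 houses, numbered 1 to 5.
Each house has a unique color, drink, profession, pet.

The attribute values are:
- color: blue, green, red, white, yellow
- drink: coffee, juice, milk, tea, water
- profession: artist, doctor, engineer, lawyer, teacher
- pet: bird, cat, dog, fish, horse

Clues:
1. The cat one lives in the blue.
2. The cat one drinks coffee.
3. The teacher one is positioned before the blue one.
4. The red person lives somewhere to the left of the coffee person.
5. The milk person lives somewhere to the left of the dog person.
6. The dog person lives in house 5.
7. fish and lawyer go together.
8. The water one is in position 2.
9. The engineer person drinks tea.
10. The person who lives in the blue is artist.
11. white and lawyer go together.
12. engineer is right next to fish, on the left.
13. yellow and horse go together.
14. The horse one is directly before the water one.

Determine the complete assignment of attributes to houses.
Solution:

House | Color | Drink | Profession | Pet
----------------------------------------
  1   | yellow | tea | engineer | horse
  2   | white | water | lawyer | fish
  3   | red | milk | teacher | bird
  4   | blue | coffee | artist | cat
  5   | green | juice | doctor | dog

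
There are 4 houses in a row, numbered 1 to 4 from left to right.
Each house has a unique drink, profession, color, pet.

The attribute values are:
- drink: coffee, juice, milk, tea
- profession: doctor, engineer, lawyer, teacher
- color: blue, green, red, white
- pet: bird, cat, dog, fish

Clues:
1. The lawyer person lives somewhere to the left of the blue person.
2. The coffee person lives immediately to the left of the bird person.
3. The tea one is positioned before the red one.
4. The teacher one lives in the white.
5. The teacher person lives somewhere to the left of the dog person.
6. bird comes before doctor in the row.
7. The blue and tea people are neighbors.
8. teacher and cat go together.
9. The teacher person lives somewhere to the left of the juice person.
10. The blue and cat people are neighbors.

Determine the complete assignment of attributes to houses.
Solution:

House | Drink | Profession | Color | Pet
----------------------------------------
  1   | coffee | lawyer | green | fish
  2   | milk | engineer | blue | bird
  3   | tea | teacher | white | cat
  4   | juice | doctor | red | dog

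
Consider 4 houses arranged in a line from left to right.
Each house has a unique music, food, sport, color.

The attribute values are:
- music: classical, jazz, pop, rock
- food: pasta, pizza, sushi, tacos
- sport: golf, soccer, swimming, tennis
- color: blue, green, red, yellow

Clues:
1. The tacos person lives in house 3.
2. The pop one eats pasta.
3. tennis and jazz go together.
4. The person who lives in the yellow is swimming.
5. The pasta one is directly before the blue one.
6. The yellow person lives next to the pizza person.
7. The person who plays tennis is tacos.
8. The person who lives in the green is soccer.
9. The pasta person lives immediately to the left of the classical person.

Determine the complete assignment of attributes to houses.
Solution:

House | Music | Food | Sport | Color
------------------------------------
  1   | pop | pasta | swimming | yellow
  2   | classical | pizza | golf | blue
  3   | jazz | tacos | tennis | red
  4   | rock | sushi | soccer | green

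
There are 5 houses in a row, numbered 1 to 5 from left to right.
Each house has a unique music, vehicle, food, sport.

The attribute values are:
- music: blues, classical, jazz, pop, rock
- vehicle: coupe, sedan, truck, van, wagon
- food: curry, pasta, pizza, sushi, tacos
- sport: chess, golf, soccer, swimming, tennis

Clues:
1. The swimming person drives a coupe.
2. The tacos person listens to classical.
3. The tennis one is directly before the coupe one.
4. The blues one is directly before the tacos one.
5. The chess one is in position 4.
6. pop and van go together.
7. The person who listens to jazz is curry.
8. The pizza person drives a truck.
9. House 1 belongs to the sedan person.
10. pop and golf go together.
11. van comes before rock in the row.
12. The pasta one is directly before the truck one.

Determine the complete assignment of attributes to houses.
Solution:

House | Music | Vehicle | Food | Sport
--------------------------------------
  1   | blues | sedan | sushi | tennis
  2   | classical | coupe | tacos | swimming
  3   | pop | van | pasta | golf
  4   | rock | truck | pizza | chess
  5   | jazz | wagon | curry | soccer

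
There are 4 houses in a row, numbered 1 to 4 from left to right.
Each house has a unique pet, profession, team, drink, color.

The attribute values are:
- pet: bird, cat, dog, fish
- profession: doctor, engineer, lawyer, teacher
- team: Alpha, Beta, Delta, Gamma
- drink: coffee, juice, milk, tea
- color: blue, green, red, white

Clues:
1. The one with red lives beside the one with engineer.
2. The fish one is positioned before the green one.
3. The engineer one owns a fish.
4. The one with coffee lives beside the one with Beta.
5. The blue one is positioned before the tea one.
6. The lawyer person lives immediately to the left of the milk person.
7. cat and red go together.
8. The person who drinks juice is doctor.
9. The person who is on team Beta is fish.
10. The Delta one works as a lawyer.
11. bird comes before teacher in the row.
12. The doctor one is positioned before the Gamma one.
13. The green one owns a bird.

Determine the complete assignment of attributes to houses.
Solution:

House | Pet | Profession | Team | Drink | Color
-----------------------------------------------
  1   | cat | lawyer | Delta | coffee | red
  2   | fish | engineer | Beta | milk | blue
  3   | bird | doctor | Alpha | juice | green
  4   | dog | teacher | Gamma | tea | white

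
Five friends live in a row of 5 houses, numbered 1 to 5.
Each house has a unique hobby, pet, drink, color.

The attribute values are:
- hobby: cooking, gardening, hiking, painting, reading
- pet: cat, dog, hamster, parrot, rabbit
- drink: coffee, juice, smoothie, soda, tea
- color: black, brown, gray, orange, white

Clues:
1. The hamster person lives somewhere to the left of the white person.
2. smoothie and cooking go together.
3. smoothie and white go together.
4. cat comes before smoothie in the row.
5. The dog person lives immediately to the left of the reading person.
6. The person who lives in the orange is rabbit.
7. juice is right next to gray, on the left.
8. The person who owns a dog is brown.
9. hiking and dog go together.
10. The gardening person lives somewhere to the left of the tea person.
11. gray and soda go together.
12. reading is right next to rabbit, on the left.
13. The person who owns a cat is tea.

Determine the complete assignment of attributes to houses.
Solution:

House | Hobby | Pet | Drink | Color
-----------------------------------
  1   | hiking | dog | juice | brown
  2   | reading | hamster | soda | gray
  3   | gardening | rabbit | coffee | orange
  4   | painting | cat | tea | black
  5   | cooking | parrot | smoothie | white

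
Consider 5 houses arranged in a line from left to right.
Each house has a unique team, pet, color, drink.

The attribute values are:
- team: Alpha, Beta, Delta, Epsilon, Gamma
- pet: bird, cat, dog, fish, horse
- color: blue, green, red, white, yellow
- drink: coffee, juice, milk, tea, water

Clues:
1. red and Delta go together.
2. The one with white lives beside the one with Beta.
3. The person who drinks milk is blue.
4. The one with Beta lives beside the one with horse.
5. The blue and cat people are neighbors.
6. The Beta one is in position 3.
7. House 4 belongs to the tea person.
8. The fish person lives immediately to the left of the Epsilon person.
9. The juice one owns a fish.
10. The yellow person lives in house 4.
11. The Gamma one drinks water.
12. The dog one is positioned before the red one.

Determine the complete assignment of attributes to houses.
Solution:

House | Team | Pet | Color | Drink
----------------------------------
  1   | Alpha | dog | blue | milk
  2   | Gamma | cat | white | water
  3   | Beta | fish | green | juice
  4   | Epsilon | horse | yellow | tea
  5   | Delta | bird | red | coffee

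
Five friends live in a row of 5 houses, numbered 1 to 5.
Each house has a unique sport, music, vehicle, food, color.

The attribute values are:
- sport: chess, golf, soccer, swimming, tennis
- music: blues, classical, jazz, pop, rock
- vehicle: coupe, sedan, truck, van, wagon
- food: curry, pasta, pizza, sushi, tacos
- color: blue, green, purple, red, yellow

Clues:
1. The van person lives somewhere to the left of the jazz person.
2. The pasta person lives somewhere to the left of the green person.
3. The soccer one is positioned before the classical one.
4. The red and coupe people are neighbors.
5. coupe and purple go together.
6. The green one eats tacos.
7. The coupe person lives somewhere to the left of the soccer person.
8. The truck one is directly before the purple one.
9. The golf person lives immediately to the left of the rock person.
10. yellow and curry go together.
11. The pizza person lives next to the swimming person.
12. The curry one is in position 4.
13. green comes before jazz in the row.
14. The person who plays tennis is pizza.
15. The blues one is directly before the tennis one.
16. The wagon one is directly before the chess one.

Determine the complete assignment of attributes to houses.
Solution:

House | Sport | Music | Vehicle | Food | Color
----------------------------------------------
  1   | golf | blues | truck | pasta | red
  2   | tennis | rock | coupe | pizza | purple
  3   | swimming | pop | van | tacos | green
  4   | soccer | jazz | wagon | curry | yellow
  5   | chess | classical | sedan | sushi | blue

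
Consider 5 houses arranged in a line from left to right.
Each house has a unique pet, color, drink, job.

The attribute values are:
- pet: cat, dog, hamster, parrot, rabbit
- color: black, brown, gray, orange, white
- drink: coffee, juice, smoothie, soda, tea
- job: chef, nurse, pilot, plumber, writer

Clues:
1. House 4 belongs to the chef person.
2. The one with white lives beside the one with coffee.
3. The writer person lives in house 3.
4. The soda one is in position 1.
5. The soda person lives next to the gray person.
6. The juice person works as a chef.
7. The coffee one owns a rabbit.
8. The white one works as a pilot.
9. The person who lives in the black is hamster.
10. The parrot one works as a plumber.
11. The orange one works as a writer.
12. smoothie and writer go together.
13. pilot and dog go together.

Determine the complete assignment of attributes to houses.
Solution:

House | Pet | Color | Drink | Job
---------------------------------
  1   | dog | white | soda | pilot
  2   | rabbit | gray | coffee | nurse
  3   | cat | orange | smoothie | writer
  4   | hamster | black | juice | chef
  5   | parrot | brown | tea | plumber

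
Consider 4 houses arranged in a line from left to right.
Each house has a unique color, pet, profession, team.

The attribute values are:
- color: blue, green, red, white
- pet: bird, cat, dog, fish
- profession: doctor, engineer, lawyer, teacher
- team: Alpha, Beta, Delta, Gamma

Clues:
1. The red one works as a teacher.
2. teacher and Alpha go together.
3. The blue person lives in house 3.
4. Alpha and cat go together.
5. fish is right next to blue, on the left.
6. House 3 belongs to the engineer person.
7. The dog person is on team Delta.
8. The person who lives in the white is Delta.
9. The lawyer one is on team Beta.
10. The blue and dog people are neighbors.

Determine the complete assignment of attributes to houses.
Solution:

House | Color | Pet | Profession | Team
---------------------------------------
  1   | red | cat | teacher | Alpha
  2   | green | fish | lawyer | Beta
  3   | blue | bird | engineer | Gamma
  4   | white | dog | doctor | Delta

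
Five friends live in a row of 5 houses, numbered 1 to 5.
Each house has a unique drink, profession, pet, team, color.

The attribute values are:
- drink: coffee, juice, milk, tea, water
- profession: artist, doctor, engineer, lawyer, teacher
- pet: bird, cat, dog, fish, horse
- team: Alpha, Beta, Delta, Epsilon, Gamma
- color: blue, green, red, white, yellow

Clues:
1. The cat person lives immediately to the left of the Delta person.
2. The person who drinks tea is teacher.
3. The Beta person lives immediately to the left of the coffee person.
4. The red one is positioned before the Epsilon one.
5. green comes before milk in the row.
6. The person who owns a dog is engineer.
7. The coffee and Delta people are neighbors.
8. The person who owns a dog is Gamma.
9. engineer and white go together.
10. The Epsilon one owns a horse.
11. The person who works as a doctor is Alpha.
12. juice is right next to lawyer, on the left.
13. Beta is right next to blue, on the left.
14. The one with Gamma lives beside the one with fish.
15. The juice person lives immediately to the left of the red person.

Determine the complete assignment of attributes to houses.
Solution:

House | Drink | Profession | Pet | Team | Color
-----------------------------------------------
  1   | juice | engineer | dog | Gamma | white
  2   | water | lawyer | fish | Beta | red
  3   | coffee | doctor | cat | Alpha | blue
  4   | tea | teacher | bird | Delta | green
  5   | milk | artist | horse | Epsilon | yellow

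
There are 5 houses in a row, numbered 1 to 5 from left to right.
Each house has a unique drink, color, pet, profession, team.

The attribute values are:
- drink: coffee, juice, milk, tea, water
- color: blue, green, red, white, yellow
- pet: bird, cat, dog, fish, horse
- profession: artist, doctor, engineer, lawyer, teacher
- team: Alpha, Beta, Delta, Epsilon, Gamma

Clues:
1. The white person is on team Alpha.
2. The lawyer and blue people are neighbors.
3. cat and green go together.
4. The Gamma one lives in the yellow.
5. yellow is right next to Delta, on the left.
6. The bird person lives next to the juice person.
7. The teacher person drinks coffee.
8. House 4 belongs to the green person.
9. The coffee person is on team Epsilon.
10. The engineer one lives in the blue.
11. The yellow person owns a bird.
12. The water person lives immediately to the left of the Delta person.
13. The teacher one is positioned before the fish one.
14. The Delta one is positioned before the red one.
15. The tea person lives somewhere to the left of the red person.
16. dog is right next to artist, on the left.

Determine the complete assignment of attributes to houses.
Solution:

House | Drink | Color | Pet | Profession | Team
-----------------------------------------------
  1   | water | yellow | bird | lawyer | Gamma
  2   | juice | blue | dog | engineer | Delta
  3   | tea | white | horse | artist | Alpha
  4   | coffee | green | cat | teacher | Epsilon
  5   | milk | red | fish | doctor | Beta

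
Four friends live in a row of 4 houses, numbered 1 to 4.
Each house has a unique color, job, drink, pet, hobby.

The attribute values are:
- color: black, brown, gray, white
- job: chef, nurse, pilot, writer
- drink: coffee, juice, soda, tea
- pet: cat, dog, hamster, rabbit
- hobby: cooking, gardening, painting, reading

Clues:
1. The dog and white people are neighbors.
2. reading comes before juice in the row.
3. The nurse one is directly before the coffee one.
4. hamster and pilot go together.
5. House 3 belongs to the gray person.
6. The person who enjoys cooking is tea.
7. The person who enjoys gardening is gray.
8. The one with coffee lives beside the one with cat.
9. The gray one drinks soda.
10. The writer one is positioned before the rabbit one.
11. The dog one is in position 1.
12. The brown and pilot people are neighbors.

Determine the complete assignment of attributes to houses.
Solution:

House | Color | Job | Drink | Pet | Hobby
-----------------------------------------
  1   | brown | nurse | tea | dog | cooking
  2   | white | pilot | coffee | hamster | reading
  3   | gray | writer | soda | cat | gardening
  4   | black | chef | juice | rabbit | painting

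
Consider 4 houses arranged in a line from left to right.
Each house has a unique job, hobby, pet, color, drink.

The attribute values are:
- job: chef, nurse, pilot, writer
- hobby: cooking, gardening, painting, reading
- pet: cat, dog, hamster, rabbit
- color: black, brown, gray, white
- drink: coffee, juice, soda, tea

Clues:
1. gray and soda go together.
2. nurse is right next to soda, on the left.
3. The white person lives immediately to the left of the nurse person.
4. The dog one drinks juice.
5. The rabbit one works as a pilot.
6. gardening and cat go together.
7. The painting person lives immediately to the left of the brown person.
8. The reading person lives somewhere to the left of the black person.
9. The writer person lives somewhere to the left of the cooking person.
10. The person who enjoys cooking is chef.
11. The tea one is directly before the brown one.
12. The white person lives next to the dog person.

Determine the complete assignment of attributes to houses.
Solution:

House | Job | Hobby | Pet | Color | Drink
-----------------------------------------
  1   | pilot | painting | rabbit | white | tea
  2   | nurse | reading | dog | brown | juice
  3   | writer | gardening | cat | gray | soda
  4   | chef | cooking | hamster | black | coffee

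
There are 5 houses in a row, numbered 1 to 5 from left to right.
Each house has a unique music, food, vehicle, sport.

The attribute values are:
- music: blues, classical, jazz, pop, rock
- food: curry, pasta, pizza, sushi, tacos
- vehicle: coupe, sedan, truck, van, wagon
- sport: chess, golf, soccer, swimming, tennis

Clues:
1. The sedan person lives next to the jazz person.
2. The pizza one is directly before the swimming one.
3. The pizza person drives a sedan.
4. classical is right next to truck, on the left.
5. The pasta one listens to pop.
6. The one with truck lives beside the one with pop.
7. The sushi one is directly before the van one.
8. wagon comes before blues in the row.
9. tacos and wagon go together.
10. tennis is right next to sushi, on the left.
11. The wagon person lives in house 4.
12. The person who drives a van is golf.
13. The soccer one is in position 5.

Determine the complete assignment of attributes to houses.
Solution:

House | Music | Food | Vehicle | Sport
--------------------------------------
  1   | classical | pizza | sedan | tennis
  2   | jazz | sushi | truck | swimming
  3   | pop | pasta | van | golf
  4   | rock | tacos | wagon | chess
  5   | blues | curry | coupe | soccer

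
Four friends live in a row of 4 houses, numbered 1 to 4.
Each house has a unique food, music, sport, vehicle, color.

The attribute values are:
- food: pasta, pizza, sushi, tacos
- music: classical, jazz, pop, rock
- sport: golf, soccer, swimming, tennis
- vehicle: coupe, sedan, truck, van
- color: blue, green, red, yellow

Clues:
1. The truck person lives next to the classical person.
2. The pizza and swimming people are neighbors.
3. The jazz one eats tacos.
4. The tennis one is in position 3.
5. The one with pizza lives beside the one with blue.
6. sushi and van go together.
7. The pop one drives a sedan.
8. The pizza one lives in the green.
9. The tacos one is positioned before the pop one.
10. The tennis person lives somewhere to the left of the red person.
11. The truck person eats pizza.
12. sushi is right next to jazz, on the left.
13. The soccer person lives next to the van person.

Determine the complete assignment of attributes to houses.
Solution:

House | Food | Music | Sport | Vehicle | Color
----------------------------------------------
  1   | pizza | rock | soccer | truck | green
  2   | sushi | classical | swimming | van | blue
  3   | tacos | jazz | tennis | coupe | yellow
  4   | pasta | pop | golf | sedan | red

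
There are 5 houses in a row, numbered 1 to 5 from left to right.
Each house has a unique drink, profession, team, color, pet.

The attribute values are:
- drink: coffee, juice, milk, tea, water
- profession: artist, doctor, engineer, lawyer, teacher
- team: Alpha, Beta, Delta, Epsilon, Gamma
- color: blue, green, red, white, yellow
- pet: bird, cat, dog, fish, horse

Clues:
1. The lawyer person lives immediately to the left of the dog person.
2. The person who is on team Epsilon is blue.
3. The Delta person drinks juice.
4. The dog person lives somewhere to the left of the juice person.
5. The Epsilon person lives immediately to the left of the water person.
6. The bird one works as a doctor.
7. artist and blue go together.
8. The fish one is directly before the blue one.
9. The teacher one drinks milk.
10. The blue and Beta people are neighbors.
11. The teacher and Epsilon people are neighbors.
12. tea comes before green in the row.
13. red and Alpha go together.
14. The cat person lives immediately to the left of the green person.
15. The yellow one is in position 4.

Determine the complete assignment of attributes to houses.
Solution:

House | Drink | Profession | Team | Color | Pet
-----------------------------------------------
  1   | milk | teacher | Alpha | red | fish
  2   | tea | artist | Epsilon | blue | cat
  3   | water | lawyer | Beta | green | horse
  4   | coffee | engineer | Gamma | yellow | dog
  5   | juice | doctor | Delta | white | bird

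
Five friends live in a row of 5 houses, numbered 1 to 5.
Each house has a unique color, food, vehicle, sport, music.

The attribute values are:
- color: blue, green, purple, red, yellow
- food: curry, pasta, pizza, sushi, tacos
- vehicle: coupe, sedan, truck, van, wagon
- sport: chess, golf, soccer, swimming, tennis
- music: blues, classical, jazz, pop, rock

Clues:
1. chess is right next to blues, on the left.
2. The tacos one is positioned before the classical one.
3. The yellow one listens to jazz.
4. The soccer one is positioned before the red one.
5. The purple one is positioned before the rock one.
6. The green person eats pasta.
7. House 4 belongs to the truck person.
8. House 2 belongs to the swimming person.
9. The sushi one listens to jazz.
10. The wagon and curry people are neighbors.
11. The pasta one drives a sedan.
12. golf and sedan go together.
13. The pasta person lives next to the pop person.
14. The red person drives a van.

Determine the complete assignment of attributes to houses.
Solution:

House | Color | Food | Vehicle | Sport | Music
----------------------------------------------
  1   | yellow | sushi | wagon | chess | jazz
  2   | purple | curry | coupe | swimming | blues
  3   | green | pasta | sedan | golf | rock
  4   | blue | tacos | truck | soccer | pop
  5   | red | pizza | van | tennis | classical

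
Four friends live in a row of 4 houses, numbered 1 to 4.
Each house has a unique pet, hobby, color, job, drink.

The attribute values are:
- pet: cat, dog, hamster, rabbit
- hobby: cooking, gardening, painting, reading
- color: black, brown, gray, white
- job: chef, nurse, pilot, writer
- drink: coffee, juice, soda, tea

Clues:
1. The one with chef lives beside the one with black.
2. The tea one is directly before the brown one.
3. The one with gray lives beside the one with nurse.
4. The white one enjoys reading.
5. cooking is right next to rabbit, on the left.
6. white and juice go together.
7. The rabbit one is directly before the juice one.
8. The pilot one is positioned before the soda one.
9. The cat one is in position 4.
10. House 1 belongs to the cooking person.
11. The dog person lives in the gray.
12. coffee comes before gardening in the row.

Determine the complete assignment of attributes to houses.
Solution:

House | Pet | Hobby | Color | Job | Drink
-----------------------------------------
  1   | dog | cooking | gray | pilot | tea
  2   | rabbit | painting | brown | nurse | coffee
  3   | hamster | reading | white | chef | juice
  4   | cat | gardening | black | writer | soda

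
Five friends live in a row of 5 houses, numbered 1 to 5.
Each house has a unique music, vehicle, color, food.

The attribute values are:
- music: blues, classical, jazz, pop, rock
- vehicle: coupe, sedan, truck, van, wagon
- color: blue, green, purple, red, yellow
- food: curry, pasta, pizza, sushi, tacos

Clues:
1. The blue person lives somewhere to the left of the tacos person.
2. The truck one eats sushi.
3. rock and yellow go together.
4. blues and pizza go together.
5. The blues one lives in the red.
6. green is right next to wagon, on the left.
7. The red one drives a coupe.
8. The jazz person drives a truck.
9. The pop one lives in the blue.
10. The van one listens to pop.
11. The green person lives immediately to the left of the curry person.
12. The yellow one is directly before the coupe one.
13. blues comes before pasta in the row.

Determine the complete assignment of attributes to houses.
Solution:

House | Music | Vehicle | Color | Food
--------------------------------------
  1   | jazz | truck | green | sushi
  2   | rock | wagon | yellow | curry
  3   | blues | coupe | red | pizza
  4   | pop | van | blue | pasta
  5   | classical | sedan | purple | tacos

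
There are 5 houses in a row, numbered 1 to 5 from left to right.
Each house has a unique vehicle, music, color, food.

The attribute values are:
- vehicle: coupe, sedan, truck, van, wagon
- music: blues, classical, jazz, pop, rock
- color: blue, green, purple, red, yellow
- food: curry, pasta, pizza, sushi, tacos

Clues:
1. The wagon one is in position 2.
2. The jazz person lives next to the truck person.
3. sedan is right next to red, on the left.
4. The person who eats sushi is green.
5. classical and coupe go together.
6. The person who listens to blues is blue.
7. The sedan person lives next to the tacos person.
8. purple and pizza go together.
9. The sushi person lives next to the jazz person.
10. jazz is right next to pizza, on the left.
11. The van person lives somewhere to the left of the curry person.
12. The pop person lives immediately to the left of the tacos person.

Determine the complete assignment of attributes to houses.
Solution:

House | Vehicle | Music | Color | Food
--------------------------------------
  1   | sedan | pop | green | sushi
  2   | wagon | jazz | red | tacos
  3   | truck | rock | purple | pizza
  4   | van | blues | blue | pasta
  5   | coupe | classical | yellow | curry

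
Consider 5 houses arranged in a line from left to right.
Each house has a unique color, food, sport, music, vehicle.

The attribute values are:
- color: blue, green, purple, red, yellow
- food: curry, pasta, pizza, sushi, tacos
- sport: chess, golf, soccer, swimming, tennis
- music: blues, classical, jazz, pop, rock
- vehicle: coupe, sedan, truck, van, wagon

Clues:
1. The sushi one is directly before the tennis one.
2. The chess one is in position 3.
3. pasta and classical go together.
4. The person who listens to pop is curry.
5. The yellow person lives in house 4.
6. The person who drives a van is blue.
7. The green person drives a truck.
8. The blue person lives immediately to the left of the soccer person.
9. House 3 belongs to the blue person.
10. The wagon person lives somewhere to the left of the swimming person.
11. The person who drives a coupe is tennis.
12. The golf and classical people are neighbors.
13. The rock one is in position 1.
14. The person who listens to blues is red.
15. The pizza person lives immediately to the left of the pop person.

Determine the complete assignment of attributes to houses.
Solution:

House | Color | Food | Sport | Music | Vehicle
----------------------------------------------
  1   | green | sushi | golf | rock | truck
  2   | purple | pasta | tennis | classical | coupe
  3   | blue | pizza | chess | jazz | van
  4   | yellow | curry | soccer | pop | wagon
  5   | red | tacos | swimming | blues | sedan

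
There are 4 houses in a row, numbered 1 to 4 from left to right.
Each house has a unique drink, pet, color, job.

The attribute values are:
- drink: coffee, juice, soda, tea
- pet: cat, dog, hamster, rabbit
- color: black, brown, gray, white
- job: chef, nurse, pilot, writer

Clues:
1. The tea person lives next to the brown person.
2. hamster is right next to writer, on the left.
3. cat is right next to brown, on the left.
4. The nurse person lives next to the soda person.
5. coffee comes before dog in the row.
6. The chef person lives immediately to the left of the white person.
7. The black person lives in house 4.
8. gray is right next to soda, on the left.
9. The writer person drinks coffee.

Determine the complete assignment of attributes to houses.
Solution:

House | Drink | Pet | Color | Job
---------------------------------
  1   | tea | cat | gray | nurse
  2   | soda | hamster | brown | chef
  3   | coffee | rabbit | white | writer
  4   | juice | dog | black | pilot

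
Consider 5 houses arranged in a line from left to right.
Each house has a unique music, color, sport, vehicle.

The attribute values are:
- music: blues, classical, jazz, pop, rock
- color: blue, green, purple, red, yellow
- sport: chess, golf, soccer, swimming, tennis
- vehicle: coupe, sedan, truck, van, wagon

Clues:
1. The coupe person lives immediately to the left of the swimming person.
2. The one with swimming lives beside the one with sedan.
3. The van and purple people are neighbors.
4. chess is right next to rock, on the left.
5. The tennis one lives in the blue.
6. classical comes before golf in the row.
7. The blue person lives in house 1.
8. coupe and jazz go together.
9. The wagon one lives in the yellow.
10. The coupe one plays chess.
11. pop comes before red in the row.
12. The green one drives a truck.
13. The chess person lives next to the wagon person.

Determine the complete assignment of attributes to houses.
Solution:

House | Music | Color | Sport | Vehicle
---------------------------------------
  1   | pop | blue | tennis | van
  2   | jazz | purple | chess | coupe
  3   | rock | yellow | swimming | wagon
  4   | classical | red | soccer | sedan
  5   | blues | green | golf | truck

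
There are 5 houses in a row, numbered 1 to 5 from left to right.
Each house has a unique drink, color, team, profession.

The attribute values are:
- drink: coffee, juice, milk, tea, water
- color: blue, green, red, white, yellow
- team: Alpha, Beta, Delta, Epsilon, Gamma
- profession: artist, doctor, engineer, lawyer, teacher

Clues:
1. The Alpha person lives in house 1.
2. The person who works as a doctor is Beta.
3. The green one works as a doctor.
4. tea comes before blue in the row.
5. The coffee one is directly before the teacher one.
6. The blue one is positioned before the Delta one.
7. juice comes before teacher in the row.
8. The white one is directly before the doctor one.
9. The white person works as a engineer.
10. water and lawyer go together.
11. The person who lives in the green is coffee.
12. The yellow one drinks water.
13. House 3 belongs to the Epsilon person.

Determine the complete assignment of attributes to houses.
Solution:

House | Drink | Color | Team | Profession
-----------------------------------------
  1   | juice | white | Alpha | engineer
  2   | coffee | green | Beta | doctor
  3   | tea | red | Epsilon | teacher
  4   | milk | blue | Gamma | artist
  5   | water | yellow | Delta | lawyer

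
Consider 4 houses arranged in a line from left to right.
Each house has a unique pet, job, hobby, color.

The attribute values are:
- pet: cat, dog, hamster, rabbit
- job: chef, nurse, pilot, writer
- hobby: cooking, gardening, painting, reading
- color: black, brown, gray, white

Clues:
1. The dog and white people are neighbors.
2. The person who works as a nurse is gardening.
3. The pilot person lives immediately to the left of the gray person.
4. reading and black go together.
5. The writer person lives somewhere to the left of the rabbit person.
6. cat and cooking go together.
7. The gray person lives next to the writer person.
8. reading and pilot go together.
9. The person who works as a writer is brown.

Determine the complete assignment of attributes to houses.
Solution:

House | Pet | Job | Hobby | Color
---------------------------------
  1   | hamster | pilot | reading | black
  2   | cat | chef | cooking | gray
  3   | dog | writer | painting | brown
  4   | rabbit | nurse | gardening | white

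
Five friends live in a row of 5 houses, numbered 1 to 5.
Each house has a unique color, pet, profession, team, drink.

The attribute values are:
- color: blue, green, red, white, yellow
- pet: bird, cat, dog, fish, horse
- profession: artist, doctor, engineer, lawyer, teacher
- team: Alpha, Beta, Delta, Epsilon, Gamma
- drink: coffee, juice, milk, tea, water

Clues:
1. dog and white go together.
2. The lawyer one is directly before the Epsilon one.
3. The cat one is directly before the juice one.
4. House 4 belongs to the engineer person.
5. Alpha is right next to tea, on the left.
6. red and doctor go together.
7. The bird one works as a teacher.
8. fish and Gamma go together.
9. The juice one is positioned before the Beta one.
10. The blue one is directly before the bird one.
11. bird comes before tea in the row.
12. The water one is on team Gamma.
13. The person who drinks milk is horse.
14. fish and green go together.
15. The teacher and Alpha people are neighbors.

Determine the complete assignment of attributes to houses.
Solution:

House | Color | Pet | Profession | Team | Drink
-----------------------------------------------
  1   | blue | cat | lawyer | Delta | coffee
  2   | yellow | bird | teacher | Epsilon | juice
  3   | red | horse | doctor | Alpha | milk
  4   | white | dog | engineer | Beta | tea
  5   | green | fish | artist | Gamma | water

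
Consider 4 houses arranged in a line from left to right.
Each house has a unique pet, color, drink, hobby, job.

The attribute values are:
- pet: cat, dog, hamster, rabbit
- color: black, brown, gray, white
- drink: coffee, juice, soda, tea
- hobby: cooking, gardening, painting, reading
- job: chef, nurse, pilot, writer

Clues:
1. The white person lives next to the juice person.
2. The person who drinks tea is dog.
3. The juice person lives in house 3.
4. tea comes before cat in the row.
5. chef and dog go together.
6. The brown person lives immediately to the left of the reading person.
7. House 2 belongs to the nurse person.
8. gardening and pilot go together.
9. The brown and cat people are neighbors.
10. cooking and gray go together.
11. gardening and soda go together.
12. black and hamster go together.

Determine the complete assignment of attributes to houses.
Solution:

House | Pet | Color | Drink | Hobby | Job
-----------------------------------------
  1   | dog | brown | tea | painting | chef
  2   | cat | white | coffee | reading | nurse
  3   | rabbit | gray | juice | cooking | writer
  4   | hamster | black | soda | gardening | pilot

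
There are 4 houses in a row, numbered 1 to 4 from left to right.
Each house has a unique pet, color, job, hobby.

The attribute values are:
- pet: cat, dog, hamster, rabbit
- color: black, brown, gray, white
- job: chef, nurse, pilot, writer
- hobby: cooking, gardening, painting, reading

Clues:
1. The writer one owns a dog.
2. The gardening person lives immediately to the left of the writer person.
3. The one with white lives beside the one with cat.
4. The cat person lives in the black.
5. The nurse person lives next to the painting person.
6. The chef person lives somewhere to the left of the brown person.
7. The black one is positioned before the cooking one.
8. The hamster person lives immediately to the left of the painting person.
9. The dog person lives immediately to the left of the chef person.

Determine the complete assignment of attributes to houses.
Solution:

House | Pet | Color | Job | Hobby
---------------------------------
  1   | hamster | gray | nurse | gardening
  2   | dog | white | writer | painting
  3   | cat | black | chef | reading
  4   | rabbit | brown | pilot | cooking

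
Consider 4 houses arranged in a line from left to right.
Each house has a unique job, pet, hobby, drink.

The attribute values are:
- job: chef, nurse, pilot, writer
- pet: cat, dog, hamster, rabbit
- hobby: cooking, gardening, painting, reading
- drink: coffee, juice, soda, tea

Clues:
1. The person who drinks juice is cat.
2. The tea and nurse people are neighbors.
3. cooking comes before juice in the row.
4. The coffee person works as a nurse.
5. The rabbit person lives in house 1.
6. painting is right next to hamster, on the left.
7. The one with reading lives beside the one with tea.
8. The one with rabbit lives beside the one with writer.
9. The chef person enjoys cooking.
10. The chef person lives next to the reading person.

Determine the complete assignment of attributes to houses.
Solution:

House | Job | Pet | Hobby | Drink
---------------------------------
  1   | chef | rabbit | cooking | soda
  2   | writer | cat | reading | juice
  3   | pilot | dog | painting | tea
  4   | nurse | hamster | gardening | coffee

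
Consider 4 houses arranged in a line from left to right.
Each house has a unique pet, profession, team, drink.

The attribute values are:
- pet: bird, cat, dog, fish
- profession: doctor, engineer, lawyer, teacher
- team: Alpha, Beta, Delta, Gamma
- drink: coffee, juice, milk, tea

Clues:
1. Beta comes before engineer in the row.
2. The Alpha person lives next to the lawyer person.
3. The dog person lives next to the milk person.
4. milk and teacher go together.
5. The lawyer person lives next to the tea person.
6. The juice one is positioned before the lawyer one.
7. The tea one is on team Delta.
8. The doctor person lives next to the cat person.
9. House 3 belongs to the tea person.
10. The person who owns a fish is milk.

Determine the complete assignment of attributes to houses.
Solution:

House | Pet | Profession | Team | Drink
---------------------------------------
  1   | bird | doctor | Alpha | juice
  2   | cat | lawyer | Beta | coffee
  3   | dog | engineer | Delta | tea
  4   | fish | teacher | Gamma | milk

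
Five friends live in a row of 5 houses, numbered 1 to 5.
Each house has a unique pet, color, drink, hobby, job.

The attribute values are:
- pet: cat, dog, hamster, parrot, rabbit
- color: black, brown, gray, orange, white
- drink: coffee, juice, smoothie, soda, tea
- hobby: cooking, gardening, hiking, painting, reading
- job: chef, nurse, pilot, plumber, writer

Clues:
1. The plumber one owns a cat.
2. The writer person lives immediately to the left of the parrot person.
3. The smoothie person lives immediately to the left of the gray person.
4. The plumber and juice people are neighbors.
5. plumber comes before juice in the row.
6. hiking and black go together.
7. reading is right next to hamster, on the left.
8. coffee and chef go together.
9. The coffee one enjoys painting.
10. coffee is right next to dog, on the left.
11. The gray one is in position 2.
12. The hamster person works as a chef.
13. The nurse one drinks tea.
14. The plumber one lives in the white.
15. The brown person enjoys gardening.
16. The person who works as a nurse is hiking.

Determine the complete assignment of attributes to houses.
Solution:

House | Pet | Color | Drink | Hobby | Job
-----------------------------------------
  1   | cat | white | smoothie | cooking | plumber
  2   | rabbit | gray | juice | reading | pilot
  3   | hamster | orange | coffee | painting | chef
  4   | dog | brown | soda | gardening | writer
  5   | parrot | black | tea | hiking | nurse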